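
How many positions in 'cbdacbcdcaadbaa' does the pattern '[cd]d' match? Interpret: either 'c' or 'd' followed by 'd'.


Pattern: [cd]d means either 'c' or 'd' followed by 'd'.
Scanning 'cbdacbcdcaadbaa' position-by-position:
  Pos 0: window 'cb' -> no
  Pos 1: window 'bd' -> no
  Pos 2: window 'da' -> no
  Pos 3: window 'ac' -> no
  Pos 4: window 'cb' -> no
  Pos 5: window 'bc' -> no
  Pos 6: window 'cd' -> MATCH
  Pos 7: window 'dc' -> no
  Pos 8: window 'ca' -> no
  Pos 9: window 'aa' -> no
  Pos 10: window 'ad' -> no
  Pos 11: window 'db' -> no
  Pos 12: window 'ba' -> no
  Pos 13: window 'aa' -> no
  Pos 14: window 'a' -> no
Total matches: 1

1


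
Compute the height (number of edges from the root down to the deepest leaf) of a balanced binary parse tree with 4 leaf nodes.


In a balanced binary tree with n leaves the deepest leaf is ceil(log2(n)) edges below the root.
log2(4) = 2.0000
ceil(2.0000) = 2
height (edges) = 2

2


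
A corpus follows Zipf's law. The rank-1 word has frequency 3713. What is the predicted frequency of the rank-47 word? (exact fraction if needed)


Zipf's law: freq(rank) = f1 / rank
f1 = 3713, rank = 47
freq = 3713 / 47
= 79

79


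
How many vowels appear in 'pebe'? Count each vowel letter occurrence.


Scanning each character of 'pebe':
  Position 1: 'p' -> consonant (running count: 0)
  Position 2: 'e' -> vowel (running count: 1)
  Position 3: 'b' -> consonant (running count: 1)
  Position 4: 'e' -> vowel (running count: 2)
Total vowels: 2

2


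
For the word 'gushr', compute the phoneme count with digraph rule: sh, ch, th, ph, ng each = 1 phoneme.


Parsing 'gushr' greedily, digraphs first:
  'g' -> consonant phoneme (phonemes so far: 1)
  'u' -> vowel phoneme (phonemes so far: 2)
  'sh' -> digraph (1 consonant phoneme) (phonemes so far: 3)
  'r' -> consonant phoneme (phonemes so far: 4)
Total phonemes: 4

4


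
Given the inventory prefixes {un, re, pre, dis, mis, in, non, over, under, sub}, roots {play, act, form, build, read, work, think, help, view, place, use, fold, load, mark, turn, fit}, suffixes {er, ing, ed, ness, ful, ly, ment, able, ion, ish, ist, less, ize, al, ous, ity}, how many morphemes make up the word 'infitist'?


Segmenting 'infitist' against the inventory:
  'in' -> prefix (morpheme 1)
  'fit' -> root (morpheme 2)
  'ist' -> suffix (morpheme 3)
Total morphemes: 3

3


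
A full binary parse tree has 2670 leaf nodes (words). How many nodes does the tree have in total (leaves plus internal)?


Leaf nodes (terminals): 2670
Internal nodes = n - 1 = 2670 - 1 = 2669
Total = leaves + internal = 2670 + 2669 = 5339

5339


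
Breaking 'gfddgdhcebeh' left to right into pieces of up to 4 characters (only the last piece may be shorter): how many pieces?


'gfddgdhcebeh' has 12 characters.
Chunking with max size 4:
  Chunk 1: 'gfdd' (positions 0-3)
  Chunk 2: 'gdhc' (positions 4-7)
  Chunk 3: 'ebeh' (positions 8-11)
Total chunks: ceil(12 / 4) = 3

3


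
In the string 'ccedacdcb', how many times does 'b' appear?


Scanning 'ccedacdcb' for 'b':
  Position 8: 'b' -> MATCH (count: 1)
Total occurrences of 'b': 1

1


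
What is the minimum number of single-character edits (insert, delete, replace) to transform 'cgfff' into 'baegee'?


Building DP table for s1='cgfff' (len 5) and s2='baegee' (len 6):
       b  a  e  g  e  e
    0  1  2  3  4  5  6
  c 1  1  2  3  4  5  6
  g 2  2  2  3  3  4  5
  f 3  3  3  3  4  4  5
  f 4  4  4  4  4  5  5
  f 5  5  5  5  5  5  6
Edit distance = dp[5][6] = 6

6


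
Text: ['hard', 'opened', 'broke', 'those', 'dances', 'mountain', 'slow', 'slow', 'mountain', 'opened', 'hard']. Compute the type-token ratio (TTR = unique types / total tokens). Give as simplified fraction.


Tokens: 11
Unique types: ('broke', 'dances', 'hard', 'mountain', 'opened', 'slow', 'those') = 7
TTR = 7/11
Already in lowest terms.

7/11


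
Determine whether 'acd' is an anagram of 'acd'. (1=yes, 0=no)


Sort characters of 'acd': 'acd'
Sort characters of 'acd': 'acd'
Sorted forms match -> they ARE anagrams
Result: 1

1


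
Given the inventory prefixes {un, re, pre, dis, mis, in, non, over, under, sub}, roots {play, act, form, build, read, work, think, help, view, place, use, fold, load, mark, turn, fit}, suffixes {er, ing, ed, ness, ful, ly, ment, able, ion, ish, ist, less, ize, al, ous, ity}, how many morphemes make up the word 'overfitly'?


Segmenting 'overfitly' against the inventory:
  'over' -> prefix (morpheme 1)
  'fit' -> root (morpheme 2)
  'ly' -> suffix (morpheme 3)
Total morphemes: 3

3


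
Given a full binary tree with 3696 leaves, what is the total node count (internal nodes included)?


Leaf nodes (terminals): 3696
Internal nodes = n - 1 = 3696 - 1 = 3695
Total = leaves + internal = 3696 + 3695 = 7391

7391


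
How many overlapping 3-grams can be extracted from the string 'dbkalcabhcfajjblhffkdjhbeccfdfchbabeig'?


String 'dbkalcabhcfajjblhffkdjhbeccfdfchbabeig' has length L = 38.
Number of overlapping n-grams = L - n + 1
Substituting: 38 - 3 + 1 = 36

36


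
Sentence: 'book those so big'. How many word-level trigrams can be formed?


Word trigrams from [4] words:
  Trigram 1: (book those so)
  Trigram 2: (those so big)
Total word trigrams: 4 - 2 = 2

2


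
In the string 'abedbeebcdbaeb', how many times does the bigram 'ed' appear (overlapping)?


Scanning 'abedbeebcdbaeb' for bigram 'ed':
  Position 0: 'ab' -> no
  Position 1: 'be' -> no
  Position 2: 'ed' -> MATCH
  Position 3: 'db' -> no
  Position 4: 'be' -> no
  Position 5: 'ee' -> no
  Position 6: 'eb' -> no
  Position 7: 'bc' -> no
  Position 8: 'cd' -> no
  Position 9: 'db' -> no
  Position 10: 'ba' -> no
  Position 11: 'ae' -> no
  Position 12: 'eb' -> no
Total matches: 1

1


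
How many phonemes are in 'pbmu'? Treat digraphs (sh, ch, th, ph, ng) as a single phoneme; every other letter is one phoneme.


Parsing 'pbmu' greedily, digraphs first:
  'p' -> consonant phoneme (phonemes so far: 1)
  'b' -> consonant phoneme (phonemes so far: 2)
  'm' -> consonant phoneme (phonemes so far: 3)
  'u' -> vowel phoneme (phonemes so far: 4)
Total phonemes: 4

4


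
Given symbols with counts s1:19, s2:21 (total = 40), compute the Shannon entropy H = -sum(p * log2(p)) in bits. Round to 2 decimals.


Computing entropy H = -sum(p_i * log2(p_i)):
  s1: p = 19/40 = 0.4750, -p*log2(p) = 0.5102
  s2: p = 21/40 = 0.5250, -p*log2(p) = 0.4880
H = sum of terms = 0.9982
Rounded to 2 decimals: 1.00

1.00


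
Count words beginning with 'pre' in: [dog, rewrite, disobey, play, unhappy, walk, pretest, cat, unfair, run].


Checking each word for prefix 'pre':
  'dog' -> no (count: 0)
  'rewrite' -> no (count: 0)
  'disobey' -> no (count: 0)
  'play' -> no (count: 0)
  'unhappy' -> no (count: 0)
  'walk' -> no (count: 0)
  'pretest' -> YES, starts with 'pre' (count: 1)
  'cat' -> no (count: 1)
  'unfair' -> no (count: 1)
  'run' -> no (count: 1)
Total with prefix 'pre': 1

1


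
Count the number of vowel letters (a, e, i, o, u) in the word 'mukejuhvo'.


Scanning each character of 'mukejuhvo':
  Position 1: 'm' -> consonant (running count: 0)
  Position 2: 'u' -> vowel (running count: 1)
  Position 3: 'k' -> consonant (running count: 1)
  Position 4: 'e' -> vowel (running count: 2)
  Position 5: 'j' -> consonant (running count: 2)
  Position 6: 'u' -> vowel (running count: 3)
  Position 7: 'h' -> consonant (running count: 3)
  Position 8: 'v' -> consonant (running count: 3)
  Position 9: 'o' -> vowel (running count: 4)
Total vowels: 4

4


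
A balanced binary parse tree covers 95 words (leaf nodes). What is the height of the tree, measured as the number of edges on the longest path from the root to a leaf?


In a balanced binary tree with n leaves the deepest leaf is ceil(log2(n)) edges below the root.
log2(95) = 6.5699
ceil(6.5699) = 7
height (edges) = 7

7


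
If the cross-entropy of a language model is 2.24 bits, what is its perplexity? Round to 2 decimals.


Perplexity formula: PP = 2^H
H = 2.24
PP = 2^2.24
Decompose: 2^2.24 = 2^2 * 2^0.24
2^2 = 4, 2^0.24 ~ 1.1809927
PP ~ 4 * 1.1809927 = 4.7239708
Rounded to 2 decimals: 4.72

4.72


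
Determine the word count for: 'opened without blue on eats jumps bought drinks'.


Counting words by splitting on spaces:
  Word 1: 'opened'
  Word 2: 'without'
  Word 3: 'blue'
  Word 4: 'on'
  Word 5: 'eats'
  Word 6: 'jumps'
  Word 7: 'bought'
  Word 8: 'drinks'
Total words: 8

8


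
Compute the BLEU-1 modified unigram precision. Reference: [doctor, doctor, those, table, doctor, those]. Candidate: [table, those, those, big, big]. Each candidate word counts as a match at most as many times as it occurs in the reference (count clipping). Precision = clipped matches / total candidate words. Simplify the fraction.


Reference word counts: {'doctor': 3, 'table': 1, 'those': 2}
Checking each candidate word (with clipping):
  'table' -> in reference (ref count 1, used 1/1) -> match (matches: 1)
  'those' -> in reference (ref count 2, used 1/2) -> match (matches: 2)
  'those' -> in reference (ref count 2, used 2/2) -> match (matches: 3)
  'big' -> not in reference -> no match (matches: 3)
  'big' -> not in reference -> no match (matches: 3)
Clipped matches: 3, Candidate length: 5
Precision = 3/5

3/5


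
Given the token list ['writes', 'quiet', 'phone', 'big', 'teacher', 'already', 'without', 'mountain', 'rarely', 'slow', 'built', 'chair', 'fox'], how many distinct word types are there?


Listing all tokens and tracking unique types:
  Token 1: 'writes' -> NEW (unique so far: 1)
  Token 2: 'quiet' -> NEW (unique so far: 2)
  Token 3: 'phone' -> NEW (unique so far: 3)
  Token 4: 'big' -> NEW (unique so far: 4)
  Token 5: 'teacher' -> NEW (unique so far: 5)
  Token 6: 'already' -> NEW (unique so far: 6)
  Token 7: 'without' -> NEW (unique so far: 7)
  Token 8: 'mountain' -> NEW (unique so far: 8)
  Token 9: 'rarely' -> NEW (unique so far: 9)
  Token 10: 'slow' -> NEW (unique so far: 10)
  Token 11: 'built' -> NEW (unique so far: 11)
  Token 12: 'chair' -> NEW (unique so far: 12)
  Token 13: 'fox' -> NEW (unique so far: 13)
Unique types: ('already', 'big', 'built', 'chair', 'fox', 'mountain', 'phone', 'quiet', 'rarely', 'slow', 'teacher', 'without', 'writes')
Vocabulary size: 13

13


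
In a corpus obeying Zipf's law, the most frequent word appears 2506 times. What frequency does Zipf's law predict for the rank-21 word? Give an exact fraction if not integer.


Zipf's law: freq(rank) = f1 / rank
f1 = 2506, rank = 21
freq = 2506 / 21
GCD(2506, 21) = 7
Simplified: 358/3

358/3


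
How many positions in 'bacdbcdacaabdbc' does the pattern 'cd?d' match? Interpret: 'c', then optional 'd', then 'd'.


Pattern: cd?d means 'c', then optional 'd', then 'd'.
Scanning 'bacdbcdacaabdbc' position-by-position:
  Pos 0: window 'bac' -> no
  Pos 1: window 'acd' -> no
  Pos 2: window 'cdb' -> MATCH
  Pos 3: window 'dbc' -> no
  Pos 4: window 'bcd' -> no
  Pos 5: window 'cda' -> MATCH
  Pos 6: window 'dac' -> no
  Pos 7: window 'aca' -> no
  Pos 8: window 'caa' -> no
  Pos 9: window 'aab' -> no
  Pos 10: window 'abd' -> no
  Pos 11: window 'bdb' -> no
  Pos 12: window 'dbc' -> no
  Pos 13: window 'bc' -> no
  Pos 14: window 'c' -> no
Total matches: 2

2


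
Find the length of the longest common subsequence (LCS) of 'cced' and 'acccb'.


DP table for LCS of 'cced' and 'acccb':
       a  c  c  c  b
    0  0  0  0  0  0
  c 0  0  1  1  1  1
  c 0  0  1  2  2  2
  e 0  0  1  2  2  2
  d 0  0  1  2  2  2
LCS: 'cc'
LCS length = 2

2


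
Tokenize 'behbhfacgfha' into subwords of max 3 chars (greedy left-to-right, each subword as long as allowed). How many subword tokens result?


'behbhfacgfha' has 12 characters.
Chunking with max size 3:
  Chunk 1: 'beh' (positions 0-2)
  Chunk 2: 'bhf' (positions 3-5)
  Chunk 3: 'acg' (positions 6-8)
  Chunk 4: 'fha' (positions 9-11)
Total chunks: ceil(12 / 3) = 4

4


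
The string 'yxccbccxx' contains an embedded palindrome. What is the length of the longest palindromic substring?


Scanning 'yxccbccxx' for palindromic substrings.
Substring at positions 1-7: 'xccbccx'.
Check: reverse('xccbccx') = 'xccbccx' -> palindrome confirmed.
Neighbouring characters ('y' / 'x') break symmetry, so it cannot extend further.
No longer palindromic substring exists; longest length = 7

7


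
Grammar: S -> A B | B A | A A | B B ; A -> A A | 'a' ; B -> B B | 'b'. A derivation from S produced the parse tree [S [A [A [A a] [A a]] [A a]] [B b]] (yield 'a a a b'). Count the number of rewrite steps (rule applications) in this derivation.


Every bracketed nonterminal node [X ...] in the tree is produced by exactly one rule application.
Reading the tree off as a leftmost derivation:
  Step 1: S  =>  A B   (applied S -> A B)
  Step 2: A B  =>  A A B   (applied A -> A A)
  Step 3: A A B  =>  A A A B   (applied A -> A A)
  Step 4: A A A B  =>  a A A B   (applied A -> a)
  Step 5: a A A B  =>  a a A B   (applied A -> a)
  Step 6: a a A B  =>  a a a B   (applied A -> a)
  Step 7: a a a B  =>  a a a b   (applied B -> b)
Final yield: a a a b
Total rewrite steps: 7

7


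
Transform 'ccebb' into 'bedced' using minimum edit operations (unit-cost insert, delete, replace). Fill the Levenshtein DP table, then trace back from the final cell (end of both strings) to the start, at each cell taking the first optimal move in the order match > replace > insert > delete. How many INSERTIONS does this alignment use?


Edit distance = 5. Backtracking from cell (5, 6) with preference match > replace > insert > delete,
then listing the resulting alignment 'ccebb' -> 'bedced' left to right:
  Step 1: insert 'b' [insertion #1]
  Step 2: insert 'e' [insertion #2]
  Step 3: replace c->d
  Step 4: keep 'c'
  Step 5: keep 'e'
  Step 6: delete 'b'
  Step 7: replace b->d
Total insertions: 2

2


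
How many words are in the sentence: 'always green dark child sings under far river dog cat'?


Counting words by splitting on spaces:
  Word 1: 'always'
  Word 2: 'green'
  Word 3: 'dark'
  Word 4: 'child'
  Word 5: 'sings'
  Word 6: 'under'
  Word 7: 'far'
  Word 8: 'river'
  Word 9: 'dog'
  Word 10: 'cat'
Total words: 10

10


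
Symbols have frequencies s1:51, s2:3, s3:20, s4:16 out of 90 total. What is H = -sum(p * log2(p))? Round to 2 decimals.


Computing entropy H = -sum(p_i * log2(p_i)):
  s1: p = 51/90 = 0.5667, -p*log2(p) = 0.4643
  s2: p = 3/90 = 0.0333, -p*log2(p) = 0.1636
  s3: p = 20/90 = 0.2222, -p*log2(p) = 0.4822
  s4: p = 16/90 = 0.1778, -p*log2(p) = 0.4430
H = sum of terms = 1.5531
Rounded to 2 decimals: 1.55

1.55


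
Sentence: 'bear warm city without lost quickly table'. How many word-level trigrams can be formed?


Word trigrams from [7] words:
  Trigram 1: (bear warm city)
  Trigram 2: (warm city without)
  Trigram 3: (city without lost)
  Trigram 4: (without lost quickly)
  Trigram 5: (lost quickly table)
Total word trigrams: 7 - 2 = 5

5


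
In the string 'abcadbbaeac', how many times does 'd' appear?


Scanning 'abcadbbaeac' for 'd':
  Position 4: 'd' -> MATCH (count: 1)
Total occurrences of 'd': 1

1


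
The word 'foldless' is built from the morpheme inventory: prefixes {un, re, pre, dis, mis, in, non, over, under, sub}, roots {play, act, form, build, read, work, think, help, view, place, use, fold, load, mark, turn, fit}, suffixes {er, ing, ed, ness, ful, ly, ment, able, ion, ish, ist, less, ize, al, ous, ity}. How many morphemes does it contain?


Segmenting 'foldless' against the inventory:
  'fold' -> root (morpheme 1)
  'less' -> suffix (morpheme 2)
Total morphemes: 2

2


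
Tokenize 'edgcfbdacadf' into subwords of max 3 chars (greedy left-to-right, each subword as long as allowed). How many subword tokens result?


'edgcfbdacadf' has 12 characters.
Chunking with max size 3:
  Chunk 1: 'edg' (positions 0-2)
  Chunk 2: 'cfb' (positions 3-5)
  Chunk 3: 'dac' (positions 6-8)
  Chunk 4: 'adf' (positions 9-11)
Total chunks: ceil(12 / 3) = 4

4


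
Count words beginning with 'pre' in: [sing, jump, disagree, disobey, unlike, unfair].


Checking each word for prefix 'pre':
  'sing' -> no (count: 0)
  'jump' -> no (count: 0)
  'disagree' -> no (count: 0)
  'disobey' -> no (count: 0)
  'unlike' -> no (count: 0)
  'unfair' -> no (count: 0)
Total with prefix 'pre': 0

0


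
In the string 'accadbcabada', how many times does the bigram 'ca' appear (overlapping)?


Scanning 'accadbcabada' for bigram 'ca':
  Position 0: 'ac' -> no
  Position 1: 'cc' -> no
  Position 2: 'ca' -> MATCH
  Position 3: 'ad' -> no
  Position 4: 'db' -> no
  Position 5: 'bc' -> no
  Position 6: 'ca' -> MATCH
  Position 7: 'ab' -> no
  Position 8: 'ba' -> no
  Position 9: 'ad' -> no
  Position 10: 'da' -> no
Total matches: 2

2


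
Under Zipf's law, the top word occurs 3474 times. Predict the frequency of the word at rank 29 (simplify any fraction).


Zipf's law: freq(rank) = f1 / rank
f1 = 3474, rank = 29
freq = 3474 / 29
GCD(3474, 29) = 1
Simplified: 3474/29

3474/29


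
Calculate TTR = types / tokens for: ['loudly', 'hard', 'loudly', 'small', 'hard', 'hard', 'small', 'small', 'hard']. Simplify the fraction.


Tokens: 9
Unique types: ('hard', 'loudly', 'small') = 3
TTR = 3/9
Simplify: divide both by 3 -> 1/3
TTR = 1/3

1/3


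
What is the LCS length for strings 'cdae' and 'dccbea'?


DP table for LCS of 'cdae' and 'dccbea':
       d  c  c  b  e  a
    0  0  0  0  0  0  0
  c 0  0  1  1  1  1  1
  d 0  1  1  1  1  1  1
  a 0  1  1  1  1  1  2
  e 0  1  1  1  1  2  2
LCS: 'ca'
LCS length = 2

2


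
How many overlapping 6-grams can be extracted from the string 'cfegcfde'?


String 'cfegcfde' has length L = 8.
Number of overlapping n-grams = L - n + 1
Substituting: 8 - 6 + 1 = 3

3


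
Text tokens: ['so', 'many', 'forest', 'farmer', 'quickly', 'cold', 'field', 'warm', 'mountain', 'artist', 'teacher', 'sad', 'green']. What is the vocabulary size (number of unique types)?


Listing all tokens and tracking unique types:
  Token 1: 'so' -> NEW (unique so far: 1)
  Token 2: 'many' -> NEW (unique so far: 2)
  Token 3: 'forest' -> NEW (unique so far: 3)
  Token 4: 'farmer' -> NEW (unique so far: 4)
  Token 5: 'quickly' -> NEW (unique so far: 5)
  Token 6: 'cold' -> NEW (unique so far: 6)
  Token 7: 'field' -> NEW (unique so far: 7)
  Token 8: 'warm' -> NEW (unique so far: 8)
  Token 9: 'mountain' -> NEW (unique so far: 9)
  Token 10: 'artist' -> NEW (unique so far: 10)
  Token 11: 'teacher' -> NEW (unique so far: 11)
  Token 12: 'sad' -> NEW (unique so far: 12)
  Token 13: 'green' -> NEW (unique so far: 13)
Unique types: ('artist', 'cold', 'farmer', 'field', 'forest', 'green', 'many', 'mountain', 'quickly', 'sad', 'so', 'teacher', 'warm')
Vocabulary size: 13

13


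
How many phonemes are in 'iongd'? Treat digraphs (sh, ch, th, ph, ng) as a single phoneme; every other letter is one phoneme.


Parsing 'iongd' greedily, digraphs first:
  'i' -> vowel phoneme (phonemes so far: 1)
  'o' -> vowel phoneme (phonemes so far: 2)
  'ng' -> digraph (1 consonant phoneme) (phonemes so far: 3)
  'd' -> consonant phoneme (phonemes so far: 4)
Total phonemes: 4

4


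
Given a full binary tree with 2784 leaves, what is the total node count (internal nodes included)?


Leaf nodes (terminals): 2784
Internal nodes = n - 1 = 2784 - 1 = 2783
Total = leaves + internal = 2784 + 2783 = 5567

5567


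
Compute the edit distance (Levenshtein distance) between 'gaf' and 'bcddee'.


Building DP table for s1='gaf' (len 3) and s2='bcddee' (len 6):
       b  c  d  d  e  e
    0  1  2  3  4  5  6
  g 1  1  2  3  4  5  6
  a 2  2  2  3  4  5  6
  f 3  3  3  3  4  5  6
Edit distance = dp[3][6] = 6

6


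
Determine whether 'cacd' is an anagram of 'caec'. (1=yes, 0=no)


Sort characters of 'cacd': 'accd'
Sort characters of 'caec': 'acce'
Sorted forms differ -> they are NOT anagrams
Result: 0

0


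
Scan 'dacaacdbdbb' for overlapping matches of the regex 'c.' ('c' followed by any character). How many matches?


Pattern: c. means 'c' followed by any character.
Scanning 'dacaacdbdbb' position-by-position:
  Pos 0: window 'da' -> no
  Pos 1: window 'ac' -> no
  Pos 2: window 'ca' -> MATCH
  Pos 3: window 'aa' -> no
  Pos 4: window 'ac' -> no
  Pos 5: window 'cd' -> MATCH
  Pos 6: window 'db' -> no
  Pos 7: window 'bd' -> no
  Pos 8: window 'db' -> no
  Pos 9: window 'bb' -> no
  Pos 10: window 'b' -> no
Total matches: 2

2


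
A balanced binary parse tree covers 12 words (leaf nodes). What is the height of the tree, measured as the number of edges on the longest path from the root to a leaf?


In a balanced binary tree with n leaves the deepest leaf is ceil(log2(n)) edges below the root.
log2(12) = 3.5850
ceil(3.5850) = 4
height (edges) = 4

4


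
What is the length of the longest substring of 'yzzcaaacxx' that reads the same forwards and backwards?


Scanning 'yzzcaaacxx' for palindromic substrings.
Substring at positions 3-7: 'caaac'.
Check: reverse('caaac') = 'caaac' -> palindrome confirmed.
Neighbouring characters ('z' / 'x') break symmetry, so it cannot extend further.
No longer palindromic substring exists; longest length = 5

5


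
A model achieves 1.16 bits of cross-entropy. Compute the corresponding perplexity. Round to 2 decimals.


Perplexity formula: PP = 2^H
H = 1.16
PP = 2^1.16
Decompose: 2^1.16 = 2^1 * 2^0.16
2^1 = 2, 2^0.16 ~ 1.1172871
PP ~ 2 * 1.1172871 = 2.2345742
Rounded to 2 decimals: 2.23

2.23


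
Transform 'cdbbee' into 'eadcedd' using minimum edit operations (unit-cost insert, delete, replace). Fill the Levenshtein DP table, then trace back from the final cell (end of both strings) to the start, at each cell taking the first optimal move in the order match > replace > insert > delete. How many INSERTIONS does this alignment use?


Edit distance = 6. Backtracking from cell (6, 7) with preference match > replace > insert > delete,
then listing the resulting alignment 'cdbbee' -> 'eadcedd' left to right:
  Step 1: insert 'e' [insertion #1]
  Step 2: replace c->a
  Step 3: keep 'd'
  Step 4: replace b->c
  Step 5: replace b->e
  Step 6: replace e->d
  Step 7: replace e->d
Total insertions: 1

1


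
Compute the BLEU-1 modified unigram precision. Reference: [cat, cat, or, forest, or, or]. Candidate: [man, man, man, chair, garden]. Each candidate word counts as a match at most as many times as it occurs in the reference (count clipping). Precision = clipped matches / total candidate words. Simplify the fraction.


Reference word counts: {'cat': 2, 'forest': 1, 'or': 3}
Checking each candidate word (with clipping):
  'man' -> not in reference -> no match (matches: 0)
  'man' -> not in reference -> no match (matches: 0)
  'man' -> not in reference -> no match (matches: 0)
  'chair' -> not in reference -> no match (matches: 0)
  'garden' -> not in reference -> no match (matches: 0)
Clipped matches: 0, Candidate length: 5
Precision = 0/5 = 0

0


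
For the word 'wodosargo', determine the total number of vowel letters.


Scanning each character of 'wodosargo':
  Position 1: 'w' -> consonant (running count: 0)
  Position 2: 'o' -> vowel (running count: 1)
  Position 3: 'd' -> consonant (running count: 1)
  Position 4: 'o' -> vowel (running count: 2)
  Position 5: 's' -> consonant (running count: 2)
  Position 6: 'a' -> vowel (running count: 3)
  Position 7: 'r' -> consonant (running count: 3)
  Position 8: 'g' -> consonant (running count: 3)
  Position 9: 'o' -> vowel (running count: 4)
Total vowels: 4

4


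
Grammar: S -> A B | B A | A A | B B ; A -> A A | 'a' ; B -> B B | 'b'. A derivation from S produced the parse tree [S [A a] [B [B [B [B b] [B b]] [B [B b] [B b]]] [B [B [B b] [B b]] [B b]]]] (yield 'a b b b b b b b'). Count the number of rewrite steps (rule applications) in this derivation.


Every bracketed nonterminal node [X ...] in the tree is produced by exactly one rule application.
Reading the tree off as a leftmost derivation:
  Step 1: S  =>  A B   (applied S -> A B)
  Step 2: A B  =>  a B   (applied A -> a)
  Step 3: a B  =>  a B B   (applied B -> B B)
  Step 4: a B B  =>  a B B B   (applied B -> B B)
  Step 5: a B B B  =>  a B B B B   (applied B -> B B)
  Step 6: a B B B B  =>  a b B B B   (applied B -> b)
  Step 7: a b B B B  =>  a b b B B   (applied B -> b)
  Step 8: a b b B B  =>  a b b B B B   (applied B -> B B)
  Step 9: a b b B B B  =>  a b b b B B   (applied B -> b)
  Step 10: a b b b B B  =>  a b b b b B   (applied B -> b)
  Step 11: a b b b b B  =>  a b b b b B B   (applied B -> B B)
  Step 12: a b b b b B B  =>  a b b b b B B B   (applied B -> B B)
  Step 13: a b b b b B B B  =>  a b b b b b B B   (applied B -> b)
  Step 14: a b b b b b B B  =>  a b b b b b b B   (applied B -> b)
  Step 15: a b b b b b b B  =>  a b b b b b b b   (applied B -> b)
Final yield: a b b b b b b b
Total rewrite steps: 15

15


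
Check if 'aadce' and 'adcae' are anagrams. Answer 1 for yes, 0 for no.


Sort characters of 'aadce': 'aacde'
Sort characters of 'adcae': 'aacde'
Sorted forms match -> they ARE anagrams
Result: 1

1


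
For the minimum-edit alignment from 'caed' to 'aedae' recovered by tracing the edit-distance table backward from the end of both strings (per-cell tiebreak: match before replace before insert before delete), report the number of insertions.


Edit distance = 3. Backtracking from cell (4, 5) with preference match > replace > insert > delete,
then listing the resulting alignment 'caed' -> 'aedae' left to right:
  Step 1: delete 'c'
  Step 2: keep 'a'
  Step 3: keep 'e'
  Step 4: keep 'd'
  Step 5: insert 'a' [insertion #1]
  Step 6: insert 'e' [insertion #2]
Total insertions: 2

2


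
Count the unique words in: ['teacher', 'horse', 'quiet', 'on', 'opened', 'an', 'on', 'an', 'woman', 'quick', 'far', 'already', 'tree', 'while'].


Listing all tokens and tracking unique types:
  Token 1: 'teacher' -> NEW (unique so far: 1)
  Token 2: 'horse' -> NEW (unique so far: 2)
  Token 3: 'quiet' -> NEW (unique so far: 3)
  Token 4: 'on' -> NEW (unique so far: 4)
  Token 5: 'opened' -> NEW (unique so far: 5)
  Token 6: 'an' -> NEW (unique so far: 6)
  Token 7: 'on' -> duplicate (unique so far: 6)
  Token 8: 'an' -> duplicate (unique so far: 6)
  Token 9: 'woman' -> NEW (unique so far: 7)
  Token 10: 'quick' -> NEW (unique so far: 8)
  Token 11: 'far' -> NEW (unique so far: 9)
  Token 12: 'already' -> NEW (unique so far: 10)
  Token 13: 'tree' -> NEW (unique so far: 11)
  Token 14: 'while' -> NEW (unique so far: 12)
Unique types: ('already', 'an', 'far', 'horse', 'on', 'opened', 'quick', 'quiet', 'teacher', 'tree', 'while', 'woman')
Vocabulary size: 12

12


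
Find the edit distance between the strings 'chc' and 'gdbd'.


Building DP table for s1='chc' (len 3) and s2='gdbd' (len 4):
       g  d  b  d
    0  1  2  3  4
  c 1  1  2  3  4
  h 2  2  2  3  4
  c 3  3  3  3  4
Edit distance = dp[3][4] = 4

4


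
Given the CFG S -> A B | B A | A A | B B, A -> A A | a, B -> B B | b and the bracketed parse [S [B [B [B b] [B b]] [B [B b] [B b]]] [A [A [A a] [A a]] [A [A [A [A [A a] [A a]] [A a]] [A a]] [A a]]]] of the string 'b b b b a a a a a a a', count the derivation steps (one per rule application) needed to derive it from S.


Every bracketed nonterminal node [X ...] in the tree is produced by exactly one rule application.
Reading the tree off as a leftmost derivation:
  Step 1: S  =>  B A   (applied S -> B A)
  Step 2: B A  =>  B B A   (applied B -> B B)
  Step 3: B B A  =>  B B B A   (applied B -> B B)
  Step 4: B B B A  =>  b B B A   (applied B -> b)
  Step 5: b B B A  =>  b b B A   (applied B -> b)
  Step 6: b b B A  =>  b b B B A   (applied B -> B B)
  Step 7: b b B B A  =>  b b b B A   (applied B -> b)
  Step 8: b b b B A  =>  b b b b A   (applied B -> b)
  Step 9: b b b b A  =>  b b b b A A   (applied A -> A A)
  Step 10: b b b b A A  =>  b b b b A A A   (applied A -> A A)
  Step 11: b b b b A A A  =>  b b b b a A A   (applied A -> a)
  Step 12: b b b b a A A  =>  b b b b a a A   (applied A -> a)
  Step 13: b b b b a a A  =>  b b b b a a A A   (applied A -> A A)
  Step 14: b b b b a a A A  =>  b b b b a a A A A   (applied A -> A A)
  Step 15: b b b b a a A A A  =>  b b b b a a A A A A   (applied A -> A A)
  Step 16: b b b b a a A A A A  =>  b b b b a a A A A A A   (applied A -> A A)
  Step 17: b b b b a a A A A A A  =>  b b b b a a a A A A A   (applied A -> a)
  Step 18: b b b b a a a A A A A  =>  b b b b a a a a A A A   (applied A -> a)
  Step 19: b b b b a a a a A A A  =>  b b b b a a a a a A A   (applied A -> a)
  Step 20: b b b b a a a a a A A  =>  b b b b a a a a a a A   (applied A -> a)
  Step 21: b b b b a a a a a a A  =>  b b b b a a a a a a a   (applied A -> a)
Final yield: b b b b a a a a a a a
Total rewrite steps: 21

21


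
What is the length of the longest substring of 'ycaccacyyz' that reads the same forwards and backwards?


Scanning 'ycaccacyyz' for palindromic substrings.
Substring at positions 0-7: 'ycaccacy'.
Check: reverse('ycaccacy') = 'ycaccacy' -> palindrome confirmed.
Neighbouring characters ('-' / 'y') break symmetry, so it cannot extend further.
No longer palindromic substring exists; longest length = 8

8


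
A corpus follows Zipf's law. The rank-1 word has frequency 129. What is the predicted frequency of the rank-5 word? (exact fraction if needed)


Zipf's law: freq(rank) = f1 / rank
f1 = 129, rank = 5
freq = 129 / 5
GCD(129, 5) = 1
Simplified: 129/5

129/5


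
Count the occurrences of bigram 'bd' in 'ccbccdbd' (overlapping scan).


Scanning 'ccbccdbd' for bigram 'bd':
  Position 0: 'cc' -> no
  Position 1: 'cb' -> no
  Position 2: 'bc' -> no
  Position 3: 'cc' -> no
  Position 4: 'cd' -> no
  Position 5: 'db' -> no
  Position 6: 'bd' -> MATCH
Total matches: 1

1


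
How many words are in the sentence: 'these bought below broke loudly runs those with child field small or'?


Counting words by splitting on spaces:
  Word 1: 'these'
  Word 2: 'bought'
  Word 3: 'below'
  Word 4: 'broke'
  Word 5: 'loudly'
  Word 6: 'runs'
  Word 7: 'those'
  Word 8: 'with'
  Word 9: 'child'
  Word 10: 'field'
  Word 11: 'small'
  Word 12: 'or'
Total words: 12

12


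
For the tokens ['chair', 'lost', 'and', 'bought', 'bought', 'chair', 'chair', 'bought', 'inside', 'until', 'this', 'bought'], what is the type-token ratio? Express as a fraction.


Tokens: 12
Unique types: ('and', 'bought', 'chair', 'inside', 'lost', 'this', 'until') = 7
TTR = 7/12
Already in lowest terms.

7/12


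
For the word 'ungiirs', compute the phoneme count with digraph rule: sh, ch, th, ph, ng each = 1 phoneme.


Parsing 'ungiirs' greedily, digraphs first:
  'u' -> vowel phoneme (phonemes so far: 1)
  'ng' -> digraph (1 consonant phoneme) (phonemes so far: 2)
  'i' -> vowel phoneme (phonemes so far: 3)
  'i' -> vowel phoneme (phonemes so far: 4)
  'r' -> consonant phoneme (phonemes so far: 5)
  's' -> consonant phoneme (phonemes so far: 6)
Total phonemes: 6

6


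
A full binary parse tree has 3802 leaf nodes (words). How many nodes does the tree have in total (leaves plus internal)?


Leaf nodes (terminals): 3802
Internal nodes = n - 1 = 3802 - 1 = 3801
Total = leaves + internal = 3802 + 3801 = 7603

7603


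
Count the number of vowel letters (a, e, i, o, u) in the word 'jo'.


Scanning each character of 'jo':
  Position 1: 'j' -> consonant (running count: 0)
  Position 2: 'o' -> vowel (running count: 1)
Total vowels: 1

1


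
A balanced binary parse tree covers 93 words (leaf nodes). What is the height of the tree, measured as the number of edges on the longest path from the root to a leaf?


In a balanced binary tree with n leaves the deepest leaf is ceil(log2(n)) edges below the root.
log2(93) = 6.5392
ceil(6.5392) = 7
height (edges) = 7

7


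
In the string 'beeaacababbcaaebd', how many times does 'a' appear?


Scanning 'beeaacababbcaaebd' for 'a':
  Position 3: 'a' -> MATCH (count: 1)
  Position 4: 'a' -> MATCH (count: 2)
  Position 6: 'a' -> MATCH (count: 3)
  Position 8: 'a' -> MATCH (count: 4)
  Position 12: 'a' -> MATCH (count: 5)
  Position 13: 'a' -> MATCH (count: 6)
Total occurrences of 'a': 6

6


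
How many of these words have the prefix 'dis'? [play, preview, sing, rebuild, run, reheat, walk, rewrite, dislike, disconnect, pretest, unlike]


Checking each word for prefix 'dis':
  'play' -> no (count: 0)
  'preview' -> no (count: 0)
  'sing' -> no (count: 0)
  'rebuild' -> no (count: 0)
  'run' -> no (count: 0)
  'reheat' -> no (count: 0)
  'walk' -> no (count: 0)
  'rewrite' -> no (count: 0)
  'dislike' -> YES, starts with 'dis' (count: 1)
  'disconnect' -> YES, starts with 'dis' (count: 2)
  'pretest' -> no (count: 2)
  'unlike' -> no (count: 2)
Total with prefix 'dis': 2

2


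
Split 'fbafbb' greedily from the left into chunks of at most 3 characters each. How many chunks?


'fbafbb' has 6 characters.
Chunking with max size 3:
  Chunk 1: 'fba' (positions 0-2)
  Chunk 2: 'fbb' (positions 3-5)
Total chunks: ceil(6 / 3) = 2

2


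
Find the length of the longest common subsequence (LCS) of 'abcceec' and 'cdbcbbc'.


DP table for LCS of 'abcceec' and 'cdbcbbc':
       c  d  b  c  b  b  c
    0  0  0  0  0  0  0  0
  a 0  0  0  0  0  0  0  0
  b 0  0  0  1  1  1  1  1
  c 0  1  1  1  2  2  2  2
  c 0  1  1  1  2  2  2  3
  e 0  1  1  1  2  2  2  3
  e 0  1  1  1  2  2  2  3
  c 0  1  1  1  2  2  2  3
LCS: 'bcc'
LCS length = 3

3


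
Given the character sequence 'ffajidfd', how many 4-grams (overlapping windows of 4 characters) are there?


String 'ffajidfd' has length L = 8.
Number of overlapping n-grams = L - n + 1
Substituting: 8 - 4 + 1 = 5

5


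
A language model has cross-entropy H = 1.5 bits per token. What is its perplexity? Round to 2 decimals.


Perplexity formula: PP = 2^H
H = 1.5
PP = 2^1.5
Decompose: 2^1.5 = 2^1 * 2^0.5 = 2^1 * sqrt(2)
2^1 = 2, sqrt(2) ~ 1.4142136
PP ~ 2 * 1.4142136 = 2.8284272
Rounded to 2 decimals: 2.83

2.83


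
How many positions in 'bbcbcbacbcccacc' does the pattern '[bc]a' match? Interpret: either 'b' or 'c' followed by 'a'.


Pattern: [bc]a means either 'b' or 'c' followed by 'a'.
Scanning 'bbcbcbacbcccacc' position-by-position:
  Pos 0: window 'bb' -> no
  Pos 1: window 'bc' -> no
  Pos 2: window 'cb' -> no
  Pos 3: window 'bc' -> no
  Pos 4: window 'cb' -> no
  Pos 5: window 'ba' -> MATCH
  Pos 6: window 'ac' -> no
  Pos 7: window 'cb' -> no
  Pos 8: window 'bc' -> no
  Pos 9: window 'cc' -> no
  Pos 10: window 'cc' -> no
  Pos 11: window 'ca' -> MATCH
  Pos 12: window 'ac' -> no
  Pos 13: window 'cc' -> no
  Pos 14: window 'c' -> no
Total matches: 2

2


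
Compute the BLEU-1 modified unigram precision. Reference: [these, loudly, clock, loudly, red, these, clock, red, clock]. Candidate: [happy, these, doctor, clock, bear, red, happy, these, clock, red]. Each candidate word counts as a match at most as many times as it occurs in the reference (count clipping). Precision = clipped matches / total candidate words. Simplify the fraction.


Reference word counts: {'clock': 3, 'loudly': 2, 'red': 2, 'these': 2}
Checking each candidate word (with clipping):
  'happy' -> not in reference -> no match (matches: 0)
  'these' -> in reference (ref count 2, used 1/2) -> match (matches: 1)
  'doctor' -> not in reference -> no match (matches: 1)
  'clock' -> in reference (ref count 3, used 1/3) -> match (matches: 2)
  'bear' -> not in reference -> no match (matches: 2)
  'red' -> in reference (ref count 2, used 1/2) -> match (matches: 3)
  'happy' -> not in reference -> no match (matches: 3)
  'these' -> in reference (ref count 2, used 2/2) -> match (matches: 4)
  'clock' -> in reference (ref count 3, used 2/3) -> match (matches: 5)
  'red' -> in reference (ref count 2, used 2/2) -> match (matches: 6)
Clipped matches: 6, Candidate length: 10
Precision = 6/10 = 3/5

3/5


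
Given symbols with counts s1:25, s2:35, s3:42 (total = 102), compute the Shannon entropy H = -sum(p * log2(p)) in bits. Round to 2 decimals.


Computing entropy H = -sum(p_i * log2(p_i)):
  s1: p = 25/102 = 0.2451, -p*log2(p) = 0.4972
  s2: p = 35/102 = 0.3431, -p*log2(p) = 0.5295
  s3: p = 42/102 = 0.4118, -p*log2(p) = 0.5271
H = sum of terms = 1.5538
Rounded to 2 decimals: 1.55

1.55


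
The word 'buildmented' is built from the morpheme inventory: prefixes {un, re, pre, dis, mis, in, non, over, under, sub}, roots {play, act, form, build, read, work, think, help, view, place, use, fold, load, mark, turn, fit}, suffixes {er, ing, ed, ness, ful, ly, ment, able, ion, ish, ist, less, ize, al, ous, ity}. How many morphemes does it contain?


Segmenting 'buildmented' against the inventory:
  'build' -> root (morpheme 1)
  'ment' -> suffix (morpheme 2)
  'ed' -> suffix (morpheme 3)
Total morphemes: 3

3


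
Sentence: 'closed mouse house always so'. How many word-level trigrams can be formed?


Word trigrams from [5] words:
  Trigram 1: (closed mouse house)
  Trigram 2: (mouse house always)
  Trigram 3: (house always so)
Total word trigrams: 5 - 2 = 3

3


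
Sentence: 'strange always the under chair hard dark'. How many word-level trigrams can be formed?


Word trigrams from [7] words:
  Trigram 1: (strange always the)
  Trigram 2: (always the under)
  Trigram 3: (the under chair)
  Trigram 4: (under chair hard)
  Trigram 5: (chair hard dark)
Total word trigrams: 7 - 2 = 5

5


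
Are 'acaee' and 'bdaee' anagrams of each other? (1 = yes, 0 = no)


Sort characters of 'acaee': 'aacee'
Sort characters of 'bdaee': 'abdee'
Sorted forms differ -> they are NOT anagrams
Result: 0

0


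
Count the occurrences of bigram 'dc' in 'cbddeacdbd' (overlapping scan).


Scanning 'cbddeacdbd' for bigram 'dc':
  Position 0: 'cb' -> no
  Position 1: 'bd' -> no
  Position 2: 'dd' -> no
  Position 3: 'de' -> no
  Position 4: 'ea' -> no
  Position 5: 'ac' -> no
  Position 6: 'cd' -> no
  Position 7: 'db' -> no
  Position 8: 'bd' -> no
Total matches: 0

0


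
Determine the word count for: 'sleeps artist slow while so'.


Counting words by splitting on spaces:
  Word 1: 'sleeps'
  Word 2: 'artist'
  Word 3: 'slow'
  Word 4: 'while'
  Word 5: 'so'
Total words: 5

5


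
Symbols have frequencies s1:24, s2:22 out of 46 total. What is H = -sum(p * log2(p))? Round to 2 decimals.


Computing entropy H = -sum(p_i * log2(p_i)):
  s1: p = 24/46 = 0.5217, -p*log2(p) = 0.4897
  s2: p = 22/46 = 0.4783, -p*log2(p) = 0.5089
H = sum of terms = 0.9986
Rounded to 2 decimals: 1.00

1.00


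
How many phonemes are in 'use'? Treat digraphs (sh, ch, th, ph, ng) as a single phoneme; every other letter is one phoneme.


Parsing 'use' greedily, digraphs first:
  'u' -> vowel phoneme (phonemes so far: 1)
  's' -> consonant phoneme (phonemes so far: 2)
  'e' -> vowel phoneme (phonemes so far: 3)
Total phonemes: 3

3


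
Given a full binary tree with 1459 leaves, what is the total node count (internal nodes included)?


Leaf nodes (terminals): 1459
Internal nodes = n - 1 = 1459 - 1 = 1458
Total = leaves + internal = 1459 + 1458 = 2917

2917


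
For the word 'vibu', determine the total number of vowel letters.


Scanning each character of 'vibu':
  Position 1: 'v' -> consonant (running count: 0)
  Position 2: 'i' -> vowel (running count: 1)
  Position 3: 'b' -> consonant (running count: 1)
  Position 4: 'u' -> vowel (running count: 2)
Total vowels: 2

2


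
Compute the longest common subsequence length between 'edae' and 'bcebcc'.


DP table for LCS of 'edae' and 'bcebcc':
       b  c  e  b  c  c
    0  0  0  0  0  0  0
  e 0  0  0  1  1  1  1
  d 0  0  0  1  1  1  1
  a 0  0  0  1  1  1  1
  e 0  0  0  1  1  1  1
LCS: 'e'
LCS length = 1

1


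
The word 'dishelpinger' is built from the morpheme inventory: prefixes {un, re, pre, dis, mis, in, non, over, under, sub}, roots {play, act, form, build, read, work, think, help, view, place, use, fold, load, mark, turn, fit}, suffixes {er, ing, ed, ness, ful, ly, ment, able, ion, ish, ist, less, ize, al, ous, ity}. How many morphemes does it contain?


Segmenting 'dishelpinger' against the inventory:
  'dis' -> prefix (morpheme 1)
  'help' -> root (morpheme 2)
  'ing' -> suffix (morpheme 3)
  'er' -> suffix (morpheme 4)
Total morphemes: 4

4
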